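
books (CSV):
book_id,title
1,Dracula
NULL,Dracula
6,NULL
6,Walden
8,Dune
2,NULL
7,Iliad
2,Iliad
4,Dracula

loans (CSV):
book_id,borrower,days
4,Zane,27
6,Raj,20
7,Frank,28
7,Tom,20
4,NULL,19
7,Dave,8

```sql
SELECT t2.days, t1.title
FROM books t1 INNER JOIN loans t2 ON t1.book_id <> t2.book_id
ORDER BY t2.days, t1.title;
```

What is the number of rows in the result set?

41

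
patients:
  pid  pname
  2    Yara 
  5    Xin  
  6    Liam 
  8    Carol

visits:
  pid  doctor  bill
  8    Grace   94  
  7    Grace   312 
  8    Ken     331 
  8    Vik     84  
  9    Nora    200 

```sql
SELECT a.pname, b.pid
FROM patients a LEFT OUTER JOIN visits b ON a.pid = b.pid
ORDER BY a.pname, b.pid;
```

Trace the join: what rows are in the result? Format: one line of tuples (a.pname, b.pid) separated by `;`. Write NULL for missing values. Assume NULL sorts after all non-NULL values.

LEFT JOIN keeps every row from `patients`; unmatched rows get NULL for `visits`'s columns.
Matching on a.pid = b.pid.
- a row (pid=2): no match → kept, b columns NULL.
- a row (pid=5): no match → kept, b columns NULL.
- a row (pid=6): no match → kept, b columns NULL.
- a row (pid=8): matches 3 b row(s) → 3 output row(s).
After projecting and ordering:
a.pname | b.pid
Carol | 8
Carol | 8
Carol | 8
Liam | NULL
Xin | NULL
Yara | NULL

(Carol, 8); (Carol, 8); (Carol, 8); (Liam, NULL); (Xin, NULL); (Yara, NULL)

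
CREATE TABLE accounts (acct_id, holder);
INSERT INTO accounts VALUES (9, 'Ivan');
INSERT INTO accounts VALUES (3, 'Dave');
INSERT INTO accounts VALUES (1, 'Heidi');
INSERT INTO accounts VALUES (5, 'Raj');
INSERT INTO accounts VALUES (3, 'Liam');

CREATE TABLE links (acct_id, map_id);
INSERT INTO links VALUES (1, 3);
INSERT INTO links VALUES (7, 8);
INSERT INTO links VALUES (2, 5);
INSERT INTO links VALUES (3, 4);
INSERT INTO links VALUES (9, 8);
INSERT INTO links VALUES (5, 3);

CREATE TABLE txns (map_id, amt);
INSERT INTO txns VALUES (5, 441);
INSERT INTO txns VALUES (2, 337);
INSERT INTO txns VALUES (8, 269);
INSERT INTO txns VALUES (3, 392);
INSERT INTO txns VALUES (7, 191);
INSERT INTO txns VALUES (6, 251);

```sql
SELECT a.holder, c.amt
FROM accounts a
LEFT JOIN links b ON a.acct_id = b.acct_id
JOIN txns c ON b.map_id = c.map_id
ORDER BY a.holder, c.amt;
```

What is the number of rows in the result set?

3

Evaluate left to right. First `accounts a LEFT JOIN links b` on acct_id: 5 row(s).
Then INNER JOIN `txns c` on map_id: keep only rows whose b.map_id appears in c.
Result: 3 row(s).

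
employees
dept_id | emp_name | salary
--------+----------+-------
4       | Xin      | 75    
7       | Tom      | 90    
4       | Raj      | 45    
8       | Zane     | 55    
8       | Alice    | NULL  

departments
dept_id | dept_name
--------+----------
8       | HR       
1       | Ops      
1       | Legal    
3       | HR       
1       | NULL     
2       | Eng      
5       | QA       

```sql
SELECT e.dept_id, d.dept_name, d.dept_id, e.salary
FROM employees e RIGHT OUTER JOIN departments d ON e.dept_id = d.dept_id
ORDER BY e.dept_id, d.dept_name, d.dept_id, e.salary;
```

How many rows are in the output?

8

RIGHT JOIN keeps every row from `departments`; unmatched rows get NULL for `employees`'s columns.
Matching on e.dept_id = d.dept_id.
- e (dept_id=4) has no partner in d.
- e (dept_id=7) has no partner in d.
- e (dept_id=4) has no partner in d.
- e (dept_id=8) pairs with 1 row(s) of d.
- e (dept_id=8) pairs with 1 row(s) of d.
- 6 row(s) from d found no e partner → padded with NULL.
Total: 2 matched + 6 padded = 8 rows.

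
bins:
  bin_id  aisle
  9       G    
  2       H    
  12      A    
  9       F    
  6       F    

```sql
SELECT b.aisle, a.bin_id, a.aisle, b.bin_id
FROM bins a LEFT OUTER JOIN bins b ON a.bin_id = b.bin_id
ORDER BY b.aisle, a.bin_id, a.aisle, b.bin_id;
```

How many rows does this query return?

7

LEFT JOIN keeps every row from `bins a`; unmatched rows get NULL for `bins b`'s columns.
Matching on a.bin_id = b.bin_id.
- a row (bin_id=9): matches 2 b row(s) → 2 output row(s).
- a row (bin_id=2): matches 1 b row(s) → 1 output row(s).
- a row (bin_id=12): matches 1 b row(s) → 1 output row(s).
- a row (bin_id=9): matches 2 b row(s) → 2 output row(s).
- a row (bin_id=6): matches 1 b row(s) → 1 output row(s).
Total: 7 rows.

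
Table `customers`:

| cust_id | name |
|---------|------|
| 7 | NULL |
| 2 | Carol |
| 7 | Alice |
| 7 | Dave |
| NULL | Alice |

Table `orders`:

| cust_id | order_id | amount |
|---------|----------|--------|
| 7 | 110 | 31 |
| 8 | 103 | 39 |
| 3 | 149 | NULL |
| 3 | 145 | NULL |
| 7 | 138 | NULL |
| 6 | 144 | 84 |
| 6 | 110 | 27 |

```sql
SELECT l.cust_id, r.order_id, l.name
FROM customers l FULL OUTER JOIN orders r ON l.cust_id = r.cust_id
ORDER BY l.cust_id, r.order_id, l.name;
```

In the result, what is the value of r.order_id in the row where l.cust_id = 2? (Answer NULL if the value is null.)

NULL

FULL OUTER JOIN keeps every row from both sides; unmatched rows get NULL for the other side's columns.
Matching on l.cust_id = r.cust_id. A NULL in a compared column never satisfies the condition.
Matched pairs: 6; unmatched l rows kept: 2; unmatched r rows kept: 5.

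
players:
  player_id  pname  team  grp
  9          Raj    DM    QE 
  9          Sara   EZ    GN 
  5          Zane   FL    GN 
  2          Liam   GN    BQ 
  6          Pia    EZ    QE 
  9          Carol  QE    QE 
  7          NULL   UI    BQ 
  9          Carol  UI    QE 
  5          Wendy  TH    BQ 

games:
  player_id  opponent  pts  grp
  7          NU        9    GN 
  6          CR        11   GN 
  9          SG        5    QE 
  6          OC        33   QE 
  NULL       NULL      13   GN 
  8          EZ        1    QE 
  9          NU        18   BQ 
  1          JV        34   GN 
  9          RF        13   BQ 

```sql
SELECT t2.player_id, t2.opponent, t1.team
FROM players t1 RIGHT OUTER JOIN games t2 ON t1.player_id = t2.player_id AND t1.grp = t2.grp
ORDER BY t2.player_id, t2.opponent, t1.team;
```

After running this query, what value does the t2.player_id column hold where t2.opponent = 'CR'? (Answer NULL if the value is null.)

RIGHT JOIN keeps every row from `games`; unmatched rows get NULL for `players`'s columns.
Matching on t1.player_id = t2.player_id AND t1.grp = t2.grp. A NULL in a compared column never satisfies the condition.
- t1 row (player_id=9, grp=QE): matches 1 t2 row(s) → 1 output row(s).
- t1 row (player_id=9, grp=GN): no match.
- t1 row (player_id=5, grp=GN): no match.
- t1 row (player_id=2, grp=BQ): no match.
- t1 row (player_id=6, grp=QE): matches 1 t2 row(s) → 1 output row(s).
- t1 row (player_id=9, grp=QE): matches 1 t2 row(s) → 1 output row(s).
- t1 row (player_id=7, grp=BQ): no match.
- t1 row (player_id=9, grp=QE): matches 1 t2 row(s) → 1 output row(s).
- t1 row (player_id=5, grp=BQ): no match.
- 7 row(s) from t2 found no t1 partner → padded with NULL.

6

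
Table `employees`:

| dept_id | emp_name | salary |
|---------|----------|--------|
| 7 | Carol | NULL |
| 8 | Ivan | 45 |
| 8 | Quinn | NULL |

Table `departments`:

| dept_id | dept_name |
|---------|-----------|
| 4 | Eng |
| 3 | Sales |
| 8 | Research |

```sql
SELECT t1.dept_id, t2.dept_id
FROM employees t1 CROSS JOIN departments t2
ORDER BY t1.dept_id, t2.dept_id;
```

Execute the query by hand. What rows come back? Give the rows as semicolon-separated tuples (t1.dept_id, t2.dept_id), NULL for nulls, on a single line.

(7, 3); (7, 4); (7, 8); (8, 3); (8, 3); (8, 4); (8, 4); (8, 8); (8, 8)

CROSS JOIN pairs every row of `employees` with every row of `departments`: 3 × 3 = 9 rows.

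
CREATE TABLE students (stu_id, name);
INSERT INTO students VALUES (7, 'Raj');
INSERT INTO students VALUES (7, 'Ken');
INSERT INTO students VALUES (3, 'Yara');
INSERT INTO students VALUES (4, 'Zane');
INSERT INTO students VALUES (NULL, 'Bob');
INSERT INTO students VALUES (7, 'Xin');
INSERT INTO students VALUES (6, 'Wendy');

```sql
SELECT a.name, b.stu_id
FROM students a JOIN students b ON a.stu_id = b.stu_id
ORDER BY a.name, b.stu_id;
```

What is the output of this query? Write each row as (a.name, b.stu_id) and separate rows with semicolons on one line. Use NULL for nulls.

(Ken, 7); (Ken, 7); (Ken, 7); (Raj, 7); (Raj, 7); (Raj, 7); (Wendy, 6); (Xin, 7); (Xin, 7); (Xin, 7); (Yara, 3); (Zane, 4)

INNER JOIN keeps only pairs where the ON condition holds.
Matching on a.stu_id = b.stu_id. A NULL in a compared column never satisfies the condition.
- stu_id=7: 3 matching b row(s), so 3 row(s) emitted.
- stu_id=7: 3 matching b row(s), so 3 row(s) emitted.
- stu_id=3: 1 matching b row(s), so 1 row(s) emitted.
- stu_id=4: 1 matching b row(s), so 1 row(s) emitted.
- stu_id=NULL: no matching b row, dropped.
- stu_id=7: 3 matching b row(s), so 3 row(s) emitted.
- stu_id=6: 1 matching b row(s), so 1 row(s) emitted.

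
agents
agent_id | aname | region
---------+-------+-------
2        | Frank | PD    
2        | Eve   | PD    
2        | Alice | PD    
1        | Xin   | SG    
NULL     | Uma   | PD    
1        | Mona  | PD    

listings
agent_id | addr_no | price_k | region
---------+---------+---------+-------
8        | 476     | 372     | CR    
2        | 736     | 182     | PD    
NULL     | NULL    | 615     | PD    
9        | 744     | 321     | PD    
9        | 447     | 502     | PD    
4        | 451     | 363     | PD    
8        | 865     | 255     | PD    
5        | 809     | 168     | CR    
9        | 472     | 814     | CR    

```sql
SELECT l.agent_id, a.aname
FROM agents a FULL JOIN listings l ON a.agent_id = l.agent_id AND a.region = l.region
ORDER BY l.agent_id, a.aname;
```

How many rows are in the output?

14

FULL OUTER JOIN keeps every row from both sides; unmatched rows get NULL for the other side's columns.
Matching on a.agent_id = l.agent_id AND a.region = l.region. A NULL in a compared column never satisfies the condition.
Matched pairs: 3; unmatched a rows kept: 3; unmatched l rows kept: 8.
Total: 3 matched + 11 padded = 14 rows.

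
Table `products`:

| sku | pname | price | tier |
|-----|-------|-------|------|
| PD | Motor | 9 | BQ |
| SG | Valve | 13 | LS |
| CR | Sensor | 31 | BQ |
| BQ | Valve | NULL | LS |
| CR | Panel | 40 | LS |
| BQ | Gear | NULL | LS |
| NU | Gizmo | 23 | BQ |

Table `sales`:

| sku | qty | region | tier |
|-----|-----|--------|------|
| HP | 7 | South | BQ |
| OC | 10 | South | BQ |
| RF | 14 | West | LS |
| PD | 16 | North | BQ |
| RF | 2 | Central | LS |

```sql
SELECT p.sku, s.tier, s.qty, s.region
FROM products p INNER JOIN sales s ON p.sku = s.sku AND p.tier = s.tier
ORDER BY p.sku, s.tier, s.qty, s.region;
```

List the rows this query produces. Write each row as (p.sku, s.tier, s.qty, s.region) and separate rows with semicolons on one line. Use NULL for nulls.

INNER JOIN keeps only pairs where the ON condition holds.
Matching on p.sku = s.sku AND p.tier = s.tier.
Matched pairs: 1.

(PD, BQ, 16, North)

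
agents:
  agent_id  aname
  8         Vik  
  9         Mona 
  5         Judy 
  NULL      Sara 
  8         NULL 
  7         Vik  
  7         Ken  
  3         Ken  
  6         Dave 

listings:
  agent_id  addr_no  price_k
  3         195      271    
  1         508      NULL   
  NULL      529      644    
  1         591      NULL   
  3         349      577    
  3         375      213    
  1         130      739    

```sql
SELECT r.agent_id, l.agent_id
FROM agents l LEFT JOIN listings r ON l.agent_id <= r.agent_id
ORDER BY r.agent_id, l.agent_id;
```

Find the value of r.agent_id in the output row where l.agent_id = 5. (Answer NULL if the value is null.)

LEFT JOIN keeps every row from `agents`; unmatched rows get NULL for `listings`'s columns.
Matching on l.agent_id <= r.agent_id. A NULL in a compared column never satisfies the condition.
- l[0] agent_id=8 → no match; kept with NULLs on the r side.
- l[1] agent_id=9 → no match; kept with NULLs on the r side.
- l[2] agent_id=5 → no match; kept with NULLs on the r side.
- l[3] agent_id=NULL → no match; kept with NULLs on the r side.
- l[4] agent_id=8 → no match; kept with NULLs on the r side.
- l[5] agent_id=7 → no match; kept with NULLs on the r side.
- l[6] agent_id=7 → no match; kept with NULLs on the r side.
- l[7] agent_id=3 → 3 match(es) in r → 3 row(s).
- l[8] agent_id=6 → no match; kept with NULLs on the r side.

NULL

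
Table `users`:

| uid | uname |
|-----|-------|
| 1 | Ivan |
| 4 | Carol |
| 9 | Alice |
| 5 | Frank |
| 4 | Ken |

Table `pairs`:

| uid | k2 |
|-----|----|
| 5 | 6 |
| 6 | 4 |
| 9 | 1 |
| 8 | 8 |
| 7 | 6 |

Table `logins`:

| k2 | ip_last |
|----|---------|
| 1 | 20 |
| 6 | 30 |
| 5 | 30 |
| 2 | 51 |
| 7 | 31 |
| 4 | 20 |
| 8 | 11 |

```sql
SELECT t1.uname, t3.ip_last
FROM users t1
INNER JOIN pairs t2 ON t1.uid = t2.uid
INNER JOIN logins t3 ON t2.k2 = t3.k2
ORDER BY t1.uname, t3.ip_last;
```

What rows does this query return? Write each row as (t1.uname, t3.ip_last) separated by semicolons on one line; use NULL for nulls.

(Alice, 20); (Frank, 30)

Joins associate left-to-right: users INNER JOIN pairs on uid gives 2 intermediate row(s).
Then INNER JOIN `logins t3` on k2: keep only rows whose t2.k2 appears in t3.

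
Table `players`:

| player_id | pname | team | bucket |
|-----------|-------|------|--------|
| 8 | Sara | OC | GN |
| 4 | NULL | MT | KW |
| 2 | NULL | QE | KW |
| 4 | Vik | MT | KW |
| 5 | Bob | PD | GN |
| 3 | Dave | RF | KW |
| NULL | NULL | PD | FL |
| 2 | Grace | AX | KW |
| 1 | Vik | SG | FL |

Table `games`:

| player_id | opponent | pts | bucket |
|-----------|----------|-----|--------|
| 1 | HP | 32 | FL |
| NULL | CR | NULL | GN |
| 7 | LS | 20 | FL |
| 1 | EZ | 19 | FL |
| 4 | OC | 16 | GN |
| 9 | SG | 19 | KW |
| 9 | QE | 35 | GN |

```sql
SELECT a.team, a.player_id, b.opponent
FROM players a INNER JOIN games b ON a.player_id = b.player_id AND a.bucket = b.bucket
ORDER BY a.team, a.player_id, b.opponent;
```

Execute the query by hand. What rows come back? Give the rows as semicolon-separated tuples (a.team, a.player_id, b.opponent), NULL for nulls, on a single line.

(SG, 1, EZ); (SG, 1, HP)

INNER JOIN keeps only pairs where the ON condition holds.
Matching on a.player_id = b.player_id AND a.bucket = b.bucket. A NULL in a compared column never satisfies the condition.
- a row (player_id=8, bucket=GN): no match → dropped.
- a row (player_id=4, bucket=KW): no match → dropped.
- a row (player_id=2, bucket=KW): no match → dropped.
- a row (player_id=4, bucket=KW): no match → dropped.
- a row (player_id=5, bucket=GN): no match → dropped.
- a row (player_id=3, bucket=KW): no match → dropped.
- a row (player_id=NULL, bucket=FL): no match → dropped.
- a row (player_id=2, bucket=KW): no match → dropped.
- a row (player_id=1, bucket=FL): matches 2 b row(s) → 2 output row(s).
After projecting and ordering:
a.team | a.player_id | b.opponent
SG | 1 | EZ
SG | 1 | HP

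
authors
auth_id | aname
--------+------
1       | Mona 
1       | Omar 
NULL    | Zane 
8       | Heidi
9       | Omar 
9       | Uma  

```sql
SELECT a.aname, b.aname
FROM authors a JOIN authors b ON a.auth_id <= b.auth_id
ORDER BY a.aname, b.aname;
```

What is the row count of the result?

17

INNER JOIN keeps only pairs where the ON condition holds.
Matching on a.auth_id <= b.auth_id. A NULL in a compared column never satisfies the condition.
Matched pairs: 17.
Total: 17 rows.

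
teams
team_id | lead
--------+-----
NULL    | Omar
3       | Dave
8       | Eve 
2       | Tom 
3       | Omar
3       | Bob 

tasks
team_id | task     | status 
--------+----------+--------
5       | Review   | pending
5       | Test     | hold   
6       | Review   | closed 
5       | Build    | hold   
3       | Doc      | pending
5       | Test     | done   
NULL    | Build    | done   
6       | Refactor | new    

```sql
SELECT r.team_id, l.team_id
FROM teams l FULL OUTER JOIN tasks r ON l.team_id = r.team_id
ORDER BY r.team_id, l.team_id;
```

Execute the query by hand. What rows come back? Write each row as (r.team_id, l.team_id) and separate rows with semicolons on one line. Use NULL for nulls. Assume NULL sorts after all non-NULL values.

(3, 3); (3, 3); (3, 3); (5, NULL); (5, NULL); (5, NULL); (5, NULL); (6, NULL); (6, NULL); (NULL, 2); (NULL, 8); (NULL, NULL); (NULL, NULL)

FULL OUTER JOIN keeps every row from both sides; unmatched rows get NULL for the other side's columns.
Matching on l.team_id = r.team_id. A NULL in a compared column never satisfies the condition.
- team_id=NULL: no r row matches, row kept with r columns NULL.
- team_id=3: 1 matching r row(s), so 1 row(s) emitted.
- team_id=8: no r row matches, row kept with r columns NULL.
- team_id=2: no r row matches, row kept with r columns NULL.
- team_id=3: 1 matching r row(s), so 1 row(s) emitted.
- team_id=3: 1 matching r row(s), so 1 row(s) emitted.
- 7 row(s) from r found no l partner → padded with NULL.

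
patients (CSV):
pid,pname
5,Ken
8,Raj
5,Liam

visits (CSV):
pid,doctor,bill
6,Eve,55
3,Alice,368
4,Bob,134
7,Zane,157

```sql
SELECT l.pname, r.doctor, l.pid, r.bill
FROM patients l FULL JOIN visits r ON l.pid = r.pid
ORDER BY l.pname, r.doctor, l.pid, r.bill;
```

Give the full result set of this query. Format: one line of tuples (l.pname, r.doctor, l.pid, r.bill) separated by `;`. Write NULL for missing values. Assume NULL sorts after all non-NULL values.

FULL OUTER JOIN keeps every row from both sides; unmatched rows get NULL for the other side's columns.
Matching on l.pid = r.pid.
Matched pairs: 0; unmatched l rows kept: 3; unmatched r rows kept: 4.

(Ken, NULL, 5, NULL); (Liam, NULL, 5, NULL); (Raj, NULL, 8, NULL); (NULL, Alice, NULL, 368); (NULL, Bob, NULL, 134); (NULL, Eve, NULL, 55); (NULL, Zane, NULL, 157)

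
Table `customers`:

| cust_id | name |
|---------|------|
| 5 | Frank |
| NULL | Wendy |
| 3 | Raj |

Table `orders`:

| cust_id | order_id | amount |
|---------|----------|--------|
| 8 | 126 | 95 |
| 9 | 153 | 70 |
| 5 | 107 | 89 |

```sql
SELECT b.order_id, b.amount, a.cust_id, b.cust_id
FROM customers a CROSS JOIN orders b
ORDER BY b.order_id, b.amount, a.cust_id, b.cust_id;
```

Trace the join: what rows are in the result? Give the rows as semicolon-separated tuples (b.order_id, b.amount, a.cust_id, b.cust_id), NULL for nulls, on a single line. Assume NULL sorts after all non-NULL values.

CROSS JOIN pairs every row of `customers` with every row of `orders`: 3 × 3 = 9 rows.
After projecting and ordering:
b.order_id | b.amount | a.cust_id | b.cust_id
107 | 89 | 3 | 5
107 | 89 | 5 | 5
107 | 89 | NULL | 5
126 | 95 | 3 | 8
126 | 95 | 5 | 8
126 | 95 | NULL | 8
153 | 70 | 3 | 9
153 | 70 | 5 | 9
153 | 70 | NULL | 9

(107, 89, 3, 5); (107, 89, 5, 5); (107, 89, NULL, 5); (126, 95, 3, 8); (126, 95, 5, 8); (126, 95, NULL, 8); (153, 70, 3, 9); (153, 70, 5, 9); (153, 70, NULL, 9)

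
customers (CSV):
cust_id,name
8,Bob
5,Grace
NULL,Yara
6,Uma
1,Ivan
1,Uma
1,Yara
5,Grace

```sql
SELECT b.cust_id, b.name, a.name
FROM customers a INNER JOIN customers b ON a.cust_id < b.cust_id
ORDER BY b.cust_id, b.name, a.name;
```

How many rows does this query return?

INNER JOIN keeps only pairs where the ON condition holds.
Matching on a.cust_id < b.cust_id. A NULL in a compared column never satisfies the condition.
- a[0] cust_id=8 → no match; dropped.
- a[1] cust_id=5 → 2 match(es) in b → 2 row(s).
- a[2] cust_id=NULL → no match; dropped.
- a[3] cust_id=6 → 1 match(es) in b → 1 row(s).
- a[4] cust_id=1 → 4 match(es) in b → 4 row(s).
- a[5] cust_id=1 → 4 match(es) in b → 4 row(s).
- a[6] cust_id=1 → 4 match(es) in b → 4 row(s).
- a[7] cust_id=5 → 2 match(es) in b → 2 row(s).
Total: 17 rows.

17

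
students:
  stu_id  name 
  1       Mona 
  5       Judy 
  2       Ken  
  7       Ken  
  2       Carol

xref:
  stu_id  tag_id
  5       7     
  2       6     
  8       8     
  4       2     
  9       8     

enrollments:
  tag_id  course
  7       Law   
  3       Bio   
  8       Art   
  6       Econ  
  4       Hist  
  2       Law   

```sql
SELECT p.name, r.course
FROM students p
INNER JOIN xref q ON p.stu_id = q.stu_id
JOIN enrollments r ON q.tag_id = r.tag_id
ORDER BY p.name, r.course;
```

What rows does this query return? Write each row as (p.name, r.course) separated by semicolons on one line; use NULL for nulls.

(Carol, Econ); (Judy, Law); (Ken, Econ)

Evaluate left to right. First `students p INNER JOIN xref q` on stu_id: 3 row(s).
Then INNER JOIN `enrollments r` on tag_id: keep only rows whose q.tag_id appears in r.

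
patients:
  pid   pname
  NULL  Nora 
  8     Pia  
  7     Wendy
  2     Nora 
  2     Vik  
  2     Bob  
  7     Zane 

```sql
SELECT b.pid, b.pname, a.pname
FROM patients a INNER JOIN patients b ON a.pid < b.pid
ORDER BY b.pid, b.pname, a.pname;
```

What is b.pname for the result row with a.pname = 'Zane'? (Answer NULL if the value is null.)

INNER JOIN keeps only pairs where the ON condition holds.
Matching on a.pid < b.pid. A NULL in a compared column never satisfies the condition.
- a row (pid=NULL): no match → dropped.
- a row (pid=8): no match → dropped.
- a row (pid=7): matches 1 b row(s) → 1 output row(s).
- a row (pid=2): matches 3 b row(s) → 3 output row(s).
- a row (pid=2): matches 3 b row(s) → 3 output row(s).
- a row (pid=2): matches 3 b row(s) → 3 output row(s).
- a row (pid=7): matches 1 b row(s) → 1 output row(s).

Pia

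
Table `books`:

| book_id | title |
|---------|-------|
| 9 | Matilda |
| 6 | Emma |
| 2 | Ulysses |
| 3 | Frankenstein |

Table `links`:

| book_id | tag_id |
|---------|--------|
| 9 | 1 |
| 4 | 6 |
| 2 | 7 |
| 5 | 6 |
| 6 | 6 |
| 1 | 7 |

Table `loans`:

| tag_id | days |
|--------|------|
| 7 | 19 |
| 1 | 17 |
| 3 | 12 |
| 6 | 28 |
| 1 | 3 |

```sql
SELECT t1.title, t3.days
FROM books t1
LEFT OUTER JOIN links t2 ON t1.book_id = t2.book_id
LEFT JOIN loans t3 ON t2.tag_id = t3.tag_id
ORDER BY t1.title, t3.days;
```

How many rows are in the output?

Step 1 — t1 LEFT JOIN t2 on book_id → 4 row(s).
Then LEFT JOIN `loans t3` on tag_id: each of those 4 rows is kept; rows whose t2.tag_id has no match in t3 get NULL for t3's columns.
Result: 5 row(s).

5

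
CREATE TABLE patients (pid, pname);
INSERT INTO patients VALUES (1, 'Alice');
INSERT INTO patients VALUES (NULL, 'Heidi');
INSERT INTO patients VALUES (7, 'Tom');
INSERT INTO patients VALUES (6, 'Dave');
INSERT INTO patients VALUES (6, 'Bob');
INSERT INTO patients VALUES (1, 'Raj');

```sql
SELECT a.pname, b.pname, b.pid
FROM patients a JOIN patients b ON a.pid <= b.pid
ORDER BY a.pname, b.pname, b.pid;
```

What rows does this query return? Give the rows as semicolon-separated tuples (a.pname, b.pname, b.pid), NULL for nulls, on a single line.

INNER JOIN keeps only pairs where the ON condition holds.
Matching on a.pid <= b.pid. A NULL in a compared column never satisfies the condition.
Matched pairs: 17.

(Alice, Alice, 1); (Alice, Bob, 6); (Alice, Dave, 6); (Alice, Raj, 1); (Alice, Tom, 7); (Bob, Bob, 6); (Bob, Dave, 6); (Bob, Tom, 7); (Dave, Bob, 6); (Dave, Dave, 6); (Dave, Tom, 7); (Raj, Alice, 1); (Raj, Bob, 6); (Raj, Dave, 6); (Raj, Raj, 1); (Raj, Tom, 7); (Tom, Tom, 7)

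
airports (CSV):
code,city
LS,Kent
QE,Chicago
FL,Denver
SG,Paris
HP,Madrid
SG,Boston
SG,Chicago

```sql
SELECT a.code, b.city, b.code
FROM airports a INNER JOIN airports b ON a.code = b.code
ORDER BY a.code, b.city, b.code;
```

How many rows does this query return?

INNER JOIN keeps only pairs where the ON condition holds.
Matching on a.code = b.code.
- a[0] code=LS → 1 match(es) in b → 1 row(s).
- a[1] code=QE → 1 match(es) in b → 1 row(s).
- a[2] code=FL → 1 match(es) in b → 1 row(s).
- a[3] code=SG → 3 match(es) in b → 3 row(s).
- a[4] code=HP → 1 match(es) in b → 1 row(s).
- a[5] code=SG → 3 match(es) in b → 3 row(s).
- a[6] code=SG → 3 match(es) in b → 3 row(s).
Total: 13 rows.

13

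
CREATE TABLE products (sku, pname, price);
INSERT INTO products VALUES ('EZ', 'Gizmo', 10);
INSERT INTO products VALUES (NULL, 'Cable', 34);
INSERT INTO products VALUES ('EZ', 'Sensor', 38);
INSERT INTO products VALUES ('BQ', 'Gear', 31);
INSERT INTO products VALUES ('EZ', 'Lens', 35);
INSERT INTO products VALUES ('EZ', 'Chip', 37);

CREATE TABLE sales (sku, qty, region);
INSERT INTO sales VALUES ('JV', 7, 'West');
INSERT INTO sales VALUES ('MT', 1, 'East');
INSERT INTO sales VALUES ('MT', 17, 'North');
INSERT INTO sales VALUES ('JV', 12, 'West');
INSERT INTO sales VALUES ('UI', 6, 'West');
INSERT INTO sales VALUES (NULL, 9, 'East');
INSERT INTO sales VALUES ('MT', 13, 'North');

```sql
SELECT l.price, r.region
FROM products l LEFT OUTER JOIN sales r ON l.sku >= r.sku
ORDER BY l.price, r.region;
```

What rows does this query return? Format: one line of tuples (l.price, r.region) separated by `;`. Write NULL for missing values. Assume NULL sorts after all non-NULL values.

(10, NULL); (31, NULL); (34, NULL); (35, NULL); (37, NULL); (38, NULL)

LEFT JOIN keeps every row from `products`; unmatched rows get NULL for `sales`'s columns.
Matching on l.sku >= r.sku. A NULL in a compared column never satisfies the condition.
- sku=EZ: no r row matches, row kept with r columns NULL.
- sku=NULL: no r row matches, row kept with r columns NULL.
- sku=EZ: no r row matches, row kept with r columns NULL.
- sku=BQ: no r row matches, row kept with r columns NULL.
- sku=EZ: no r row matches, row kept with r columns NULL.
- sku=EZ: no r row matches, row kept with r columns NULL.
After projecting and ordering:
l.price | r.region
10 | NULL
31 | NULL
34 | NULL
35 | NULL
37 | NULL
38 | NULL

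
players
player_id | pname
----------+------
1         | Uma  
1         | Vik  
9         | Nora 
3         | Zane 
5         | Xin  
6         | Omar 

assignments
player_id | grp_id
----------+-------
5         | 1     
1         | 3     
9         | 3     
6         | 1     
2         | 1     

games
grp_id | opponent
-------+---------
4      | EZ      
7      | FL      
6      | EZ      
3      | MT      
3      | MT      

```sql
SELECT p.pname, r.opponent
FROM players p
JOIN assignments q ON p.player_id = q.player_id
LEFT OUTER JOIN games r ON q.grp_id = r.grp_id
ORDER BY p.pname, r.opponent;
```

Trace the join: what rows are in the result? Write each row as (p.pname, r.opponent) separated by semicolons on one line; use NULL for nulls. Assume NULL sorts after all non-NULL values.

(Nora, MT); (Nora, MT); (Omar, NULL); (Uma, MT); (Uma, MT); (Vik, MT); (Vik, MT); (Xin, NULL)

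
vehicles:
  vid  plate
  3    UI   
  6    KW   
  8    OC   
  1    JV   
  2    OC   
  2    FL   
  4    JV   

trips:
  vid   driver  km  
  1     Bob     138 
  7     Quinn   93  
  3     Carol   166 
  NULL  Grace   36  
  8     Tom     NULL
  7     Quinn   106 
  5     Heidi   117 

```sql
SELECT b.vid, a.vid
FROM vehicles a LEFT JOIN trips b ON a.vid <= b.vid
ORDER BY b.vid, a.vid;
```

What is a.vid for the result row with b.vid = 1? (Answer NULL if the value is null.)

1

LEFT JOIN keeps every row from `vehicles`; unmatched rows get NULL for `trips`'s columns.
Matching on a.vid <= b.vid. A NULL in a compared column never satisfies the condition.
- vid=3: 5 matching b row(s), so 5 row(s) emitted.
- vid=6: 3 matching b row(s), so 3 row(s) emitted.
- vid=8: 1 matching b row(s), so 1 row(s) emitted.
- vid=1: 6 matching b row(s), so 6 row(s) emitted.
- vid=2: 5 matching b row(s), so 5 row(s) emitted.
- vid=2: 5 matching b row(s), so 5 row(s) emitted.
- vid=4: 4 matching b row(s), so 4 row(s) emitted.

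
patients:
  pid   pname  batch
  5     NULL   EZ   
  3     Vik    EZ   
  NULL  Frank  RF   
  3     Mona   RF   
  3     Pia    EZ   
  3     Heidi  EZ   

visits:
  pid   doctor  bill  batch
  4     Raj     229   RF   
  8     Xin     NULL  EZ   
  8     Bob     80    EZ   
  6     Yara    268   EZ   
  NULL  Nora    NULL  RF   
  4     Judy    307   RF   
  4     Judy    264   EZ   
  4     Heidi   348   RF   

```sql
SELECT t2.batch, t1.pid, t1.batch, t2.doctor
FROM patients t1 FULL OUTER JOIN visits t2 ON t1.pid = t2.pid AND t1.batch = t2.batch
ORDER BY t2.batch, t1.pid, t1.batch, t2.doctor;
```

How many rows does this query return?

FULL OUTER JOIN keeps every row from both sides; unmatched rows get NULL for the other side's columns.
Matching on t1.pid = t2.pid AND t1.batch = t2.batch. A NULL in a compared column never satisfies the condition.
- t1 (pid=5, batch=EZ) has no partner → padded with NULL.
- t1 (pid=3, batch=EZ) has no partner → padded with NULL.
- t1 (pid=NULL, batch=RF) has no partner → padded with NULL.
- t1 (pid=3, batch=RF) has no partner → padded with NULL.
- t1 (pid=3, batch=EZ) has no partner → padded with NULL.
- t1 (pid=3, batch=EZ) has no partner → padded with NULL.
- 8 t2 row(s) had no t1 match → kept, t1 columns NULL.
Total: 0 matched + 14 padded = 14 rows.

14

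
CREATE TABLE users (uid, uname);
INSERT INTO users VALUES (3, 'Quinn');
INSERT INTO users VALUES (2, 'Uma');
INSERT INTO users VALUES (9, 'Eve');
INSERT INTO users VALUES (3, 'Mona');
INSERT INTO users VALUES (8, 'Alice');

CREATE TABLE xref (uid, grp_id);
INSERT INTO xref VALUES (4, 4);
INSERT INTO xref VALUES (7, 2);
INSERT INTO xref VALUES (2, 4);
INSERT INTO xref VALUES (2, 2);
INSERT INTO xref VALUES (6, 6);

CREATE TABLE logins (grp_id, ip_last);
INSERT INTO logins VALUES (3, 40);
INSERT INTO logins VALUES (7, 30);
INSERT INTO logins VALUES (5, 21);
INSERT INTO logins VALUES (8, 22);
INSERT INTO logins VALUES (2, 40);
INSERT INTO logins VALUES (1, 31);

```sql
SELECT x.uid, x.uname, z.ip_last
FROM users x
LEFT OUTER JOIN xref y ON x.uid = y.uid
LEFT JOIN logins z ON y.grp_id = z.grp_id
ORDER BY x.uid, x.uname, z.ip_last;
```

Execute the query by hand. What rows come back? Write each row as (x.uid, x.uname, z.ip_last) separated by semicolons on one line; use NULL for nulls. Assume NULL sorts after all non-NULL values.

Joins associate left-to-right: users LEFT JOIN xref on uid gives 6 intermediate row(s).
Then LEFT JOIN `logins z` on grp_id: each of those 6 rows is kept; rows whose y.grp_id has no match in z get NULL for z's columns.

(2, Uma, 40); (2, Uma, NULL); (3, Mona, NULL); (3, Quinn, NULL); (8, Alice, NULL); (9, Eve, NULL)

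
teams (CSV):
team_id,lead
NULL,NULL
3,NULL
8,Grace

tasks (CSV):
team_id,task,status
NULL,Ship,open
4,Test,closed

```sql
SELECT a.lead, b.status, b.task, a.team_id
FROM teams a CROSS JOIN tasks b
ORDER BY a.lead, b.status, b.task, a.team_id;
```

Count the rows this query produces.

CROSS JOIN pairs every row of `teams` with every row of `tasks`: 3 × 2 = 6 rows.

6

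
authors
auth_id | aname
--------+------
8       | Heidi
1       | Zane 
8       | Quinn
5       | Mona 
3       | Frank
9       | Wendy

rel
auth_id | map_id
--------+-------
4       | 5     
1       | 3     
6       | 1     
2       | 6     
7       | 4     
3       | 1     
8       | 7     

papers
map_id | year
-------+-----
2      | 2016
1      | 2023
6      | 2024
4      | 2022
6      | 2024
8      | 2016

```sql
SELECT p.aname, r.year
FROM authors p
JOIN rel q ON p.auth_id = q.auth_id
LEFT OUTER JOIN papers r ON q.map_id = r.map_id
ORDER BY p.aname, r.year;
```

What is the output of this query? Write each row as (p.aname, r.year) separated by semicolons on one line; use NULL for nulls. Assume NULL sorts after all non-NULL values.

(Frank, 2023); (Heidi, NULL); (Quinn, NULL); (Zane, NULL)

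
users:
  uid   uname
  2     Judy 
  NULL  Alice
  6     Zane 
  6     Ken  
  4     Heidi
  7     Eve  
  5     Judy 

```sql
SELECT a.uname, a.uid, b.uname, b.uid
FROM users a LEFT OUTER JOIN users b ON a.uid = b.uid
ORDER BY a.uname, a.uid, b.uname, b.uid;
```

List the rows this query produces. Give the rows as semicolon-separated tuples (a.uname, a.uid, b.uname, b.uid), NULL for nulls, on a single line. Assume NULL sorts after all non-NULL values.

(Alice, NULL, NULL, NULL); (Eve, 7, Eve, 7); (Heidi, 4, Heidi, 4); (Judy, 2, Judy, 2); (Judy, 5, Judy, 5); (Ken, 6, Ken, 6); (Ken, 6, Zane, 6); (Zane, 6, Ken, 6); (Zane, 6, Zane, 6)

LEFT JOIN keeps every row from `users a`; unmatched rows get NULL for `users b`'s columns.
Matching on a.uid = b.uid. A NULL in a compared column never satisfies the condition.
- a (uid=2) pairs with 1 row(s) of b.
- a (uid=NULL) has no partner → padded with NULL.
- a (uid=6) pairs with 2 row(s) of b.
- a (uid=6) pairs with 2 row(s) of b.
- a (uid=4) pairs with 1 row(s) of b.
- a (uid=7) pairs with 1 row(s) of b.
- a (uid=5) pairs with 1 row(s) of b.
After projecting and ordering:
a.uname | a.uid | b.uname | b.uid
Alice | NULL | NULL | NULL
Eve | 7 | Eve | 7
Heidi | 4 | Heidi | 4
Judy | 2 | Judy | 2
Judy | 5 | Judy | 5
Ken | 6 | Ken | 6
Ken | 6 | Zane | 6
Zane | 6 | Ken | 6
Zane | 6 | Zane | 6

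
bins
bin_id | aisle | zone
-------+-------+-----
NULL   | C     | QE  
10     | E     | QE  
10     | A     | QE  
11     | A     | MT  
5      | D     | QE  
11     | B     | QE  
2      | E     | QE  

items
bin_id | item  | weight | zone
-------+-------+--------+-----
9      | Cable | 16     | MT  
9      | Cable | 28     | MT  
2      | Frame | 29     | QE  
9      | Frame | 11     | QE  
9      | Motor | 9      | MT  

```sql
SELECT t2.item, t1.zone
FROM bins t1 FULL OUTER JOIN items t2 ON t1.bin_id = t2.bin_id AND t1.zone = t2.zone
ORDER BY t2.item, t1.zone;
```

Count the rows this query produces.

11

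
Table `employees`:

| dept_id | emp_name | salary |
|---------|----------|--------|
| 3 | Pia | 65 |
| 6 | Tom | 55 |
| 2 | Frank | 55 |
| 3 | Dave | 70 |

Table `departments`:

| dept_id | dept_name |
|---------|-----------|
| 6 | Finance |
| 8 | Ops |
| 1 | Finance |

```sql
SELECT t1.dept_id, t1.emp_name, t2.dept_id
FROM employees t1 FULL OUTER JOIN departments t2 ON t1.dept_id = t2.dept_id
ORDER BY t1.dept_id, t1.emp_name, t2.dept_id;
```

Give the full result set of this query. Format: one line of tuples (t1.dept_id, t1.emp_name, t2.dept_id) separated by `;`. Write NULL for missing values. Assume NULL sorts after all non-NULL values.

FULL OUTER JOIN keeps every row from both sides; unmatched rows get NULL for the other side's columns.
Matching on t1.dept_id = t2.dept_id.
- t1 row (dept_id=3): no match → kept, t2 columns NULL.
- t1 row (dept_id=6): matches 1 t2 row(s) → 1 output row(s).
- t1 row (dept_id=2): no match → kept, t2 columns NULL.
- t1 row (dept_id=3): no match → kept, t2 columns NULL.
- 2 t2 row(s) had no t1 match → kept, t1 columns NULL.
After projecting and ordering:
t1.dept_id | t1.emp_name | t2.dept_id
2 | Frank | NULL
3 | Dave | NULL
3 | Pia | NULL
6 | Tom | 6
NULL | NULL | 1
NULL | NULL | 8

(2, Frank, NULL); (3, Dave, NULL); (3, Pia, NULL); (6, Tom, 6); (NULL, NULL, 1); (NULL, NULL, 8)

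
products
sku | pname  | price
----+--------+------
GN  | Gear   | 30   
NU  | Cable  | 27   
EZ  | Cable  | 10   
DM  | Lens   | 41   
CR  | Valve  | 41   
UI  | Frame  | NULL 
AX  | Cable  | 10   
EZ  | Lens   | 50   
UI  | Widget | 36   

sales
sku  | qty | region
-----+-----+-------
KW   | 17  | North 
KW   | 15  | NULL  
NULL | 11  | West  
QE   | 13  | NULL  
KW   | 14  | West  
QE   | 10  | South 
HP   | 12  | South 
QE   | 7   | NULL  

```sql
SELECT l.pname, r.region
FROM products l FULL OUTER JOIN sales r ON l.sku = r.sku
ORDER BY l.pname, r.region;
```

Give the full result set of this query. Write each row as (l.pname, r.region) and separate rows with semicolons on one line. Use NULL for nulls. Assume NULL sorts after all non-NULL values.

(Cable, NULL); (Cable, NULL); (Cable, NULL); (Frame, NULL); (Gear, NULL); (Lens, NULL); (Lens, NULL); (Valve, NULL); (Widget, NULL); (NULL, North); (NULL, South); (NULL, South); (NULL, West); (NULL, West); (NULL, NULL); (NULL, NULL); (NULL, NULL)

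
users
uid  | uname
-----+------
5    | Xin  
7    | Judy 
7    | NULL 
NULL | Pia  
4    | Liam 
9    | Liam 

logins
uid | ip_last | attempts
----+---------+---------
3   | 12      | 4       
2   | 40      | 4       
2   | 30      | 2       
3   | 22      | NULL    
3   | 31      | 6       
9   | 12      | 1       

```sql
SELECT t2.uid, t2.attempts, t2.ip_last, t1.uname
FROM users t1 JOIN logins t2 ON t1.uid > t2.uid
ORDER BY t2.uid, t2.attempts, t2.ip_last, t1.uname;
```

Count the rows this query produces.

25

INNER JOIN keeps only pairs where the ON condition holds.
Matching on t1.uid > t2.uid. A NULL in a compared column never satisfies the condition.
- t1 (uid=5) pairs with 5 row(s) of t2.
- t1 (uid=7) pairs with 5 row(s) of t2.
- t1 (uid=7) pairs with 5 row(s) of t2.
- t1 (uid=NULL) has no partner → excluded.
- t1 (uid=4) pairs with 5 row(s) of t2.
- t1 (uid=9) pairs with 5 row(s) of t2.
Total: 25 rows.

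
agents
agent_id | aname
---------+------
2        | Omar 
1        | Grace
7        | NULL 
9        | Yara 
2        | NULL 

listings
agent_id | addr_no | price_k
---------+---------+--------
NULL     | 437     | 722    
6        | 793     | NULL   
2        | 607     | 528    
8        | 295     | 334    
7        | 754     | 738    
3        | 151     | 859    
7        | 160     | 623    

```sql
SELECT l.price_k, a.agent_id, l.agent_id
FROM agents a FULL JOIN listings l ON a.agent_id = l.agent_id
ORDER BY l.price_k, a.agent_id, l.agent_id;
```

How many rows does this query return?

10

FULL OUTER JOIN keeps every row from both sides; unmatched rows get NULL for the other side's columns.
Matching on a.agent_id = l.agent_id. A NULL in a compared column never satisfies the condition.
Matched pairs: 4; unmatched a rows kept: 2; unmatched l rows kept: 4.
Total: 4 matched + 6 padded = 10 rows.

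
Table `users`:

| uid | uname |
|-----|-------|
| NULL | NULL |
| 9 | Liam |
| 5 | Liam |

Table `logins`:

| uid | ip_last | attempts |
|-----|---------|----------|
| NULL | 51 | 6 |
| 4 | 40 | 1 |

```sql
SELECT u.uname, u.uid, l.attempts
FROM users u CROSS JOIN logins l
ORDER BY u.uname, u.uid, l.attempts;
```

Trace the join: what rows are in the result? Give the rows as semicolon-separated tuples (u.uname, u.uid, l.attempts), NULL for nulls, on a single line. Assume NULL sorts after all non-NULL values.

CROSS JOIN pairs every row of `users` with every row of `logins`: 3 × 2 = 6 rows.
After projecting and ordering:
u.uname | u.uid | l.attempts
Liam | 5 | 1
Liam | 5 | 6
Liam | 9 | 1
Liam | 9 | 6
NULL | NULL | 1
NULL | NULL | 6

(Liam, 5, 1); (Liam, 5, 6); (Liam, 9, 1); (Liam, 9, 6); (NULL, NULL, 1); (NULL, NULL, 6)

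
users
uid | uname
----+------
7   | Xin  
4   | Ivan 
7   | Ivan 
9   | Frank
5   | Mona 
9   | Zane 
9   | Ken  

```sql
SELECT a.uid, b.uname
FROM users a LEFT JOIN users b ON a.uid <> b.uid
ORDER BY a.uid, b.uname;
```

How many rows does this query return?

34

LEFT JOIN keeps every row from `users a`; unmatched rows get NULL for `users b`'s columns.
Matching on a.uid <> b.uid.
- a (uid=7) pairs with 5 row(s) of b.
- a (uid=4) pairs with 6 row(s) of b.
- a (uid=7) pairs with 5 row(s) of b.
- a (uid=9) pairs with 4 row(s) of b.
- a (uid=5) pairs with 6 row(s) of b.
- a (uid=9) pairs with 4 row(s) of b.
- a (uid=9) pairs with 4 row(s) of b.
Total: 34 rows.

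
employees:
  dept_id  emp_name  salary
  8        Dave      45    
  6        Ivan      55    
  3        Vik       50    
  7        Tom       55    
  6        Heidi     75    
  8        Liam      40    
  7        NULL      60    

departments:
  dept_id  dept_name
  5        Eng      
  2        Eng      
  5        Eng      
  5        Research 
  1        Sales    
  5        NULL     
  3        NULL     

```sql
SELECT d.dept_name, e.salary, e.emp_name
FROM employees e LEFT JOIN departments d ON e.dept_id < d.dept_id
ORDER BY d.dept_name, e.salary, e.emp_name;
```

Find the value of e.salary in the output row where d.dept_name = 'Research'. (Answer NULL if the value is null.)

50

LEFT JOIN keeps every row from `employees`; unmatched rows get NULL for `departments`'s columns.
Matching on e.dept_id < d.dept_id.
Matched pairs: 4; unmatched e rows kept: 6.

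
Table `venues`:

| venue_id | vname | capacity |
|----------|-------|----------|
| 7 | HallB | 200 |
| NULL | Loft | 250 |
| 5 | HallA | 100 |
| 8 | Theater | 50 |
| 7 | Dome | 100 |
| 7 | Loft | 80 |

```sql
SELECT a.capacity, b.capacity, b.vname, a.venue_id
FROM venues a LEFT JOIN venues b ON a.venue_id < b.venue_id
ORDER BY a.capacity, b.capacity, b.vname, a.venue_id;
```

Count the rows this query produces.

LEFT JOIN keeps every row from `venues a`; unmatched rows get NULL for `venues b`'s columns.
Matching on a.venue_id < b.venue_id. A NULL in a compared column never satisfies the condition.
- venue_id=7: 1 matching b row(s), so 1 row(s) emitted.
- venue_id=NULL: no b row matches, row kept with b columns NULL.
- venue_id=5: 4 matching b row(s), so 4 row(s) emitted.
- venue_id=8: no b row matches, row kept with b columns NULL.
- venue_id=7: 1 matching b row(s), so 1 row(s) emitted.
- venue_id=7: 1 matching b row(s), so 1 row(s) emitted.
Total: 7 matched + 2 padded = 9 rows.

9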